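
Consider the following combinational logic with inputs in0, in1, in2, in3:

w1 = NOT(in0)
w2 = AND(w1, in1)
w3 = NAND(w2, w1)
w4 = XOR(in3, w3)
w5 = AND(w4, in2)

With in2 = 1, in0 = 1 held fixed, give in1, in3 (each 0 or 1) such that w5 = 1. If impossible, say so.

w5 = AND(w4, in2) must be 1, so both w4 = 1 and in2 = 1.
w4 = XOR(in3, w3) must be 1, so in3 and w3 differ.
Check with in2 = 1, in0 = 1 and in1=0, in3=0:
w1 = NOT(in0) = NOT 1 = 0
w2 = AND(w1, in1) = AND(0, 0) = 0
w3 = NAND(w2, w1) = NAND(0, 0) = 1
w4 = XOR(in3, w3) = XOR(0, 1) = 1
w5 = AND(w4, in2) = AND(1, 1) = 1
So w5 = 1.

in1=0, in3=0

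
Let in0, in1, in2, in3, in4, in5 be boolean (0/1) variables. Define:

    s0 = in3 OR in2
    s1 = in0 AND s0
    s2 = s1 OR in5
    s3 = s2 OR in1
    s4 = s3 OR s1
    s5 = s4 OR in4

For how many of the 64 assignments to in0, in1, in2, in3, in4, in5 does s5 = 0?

s5 = s4 OR in4 must be 0, so both s4 = 0 and in4 = 0.
Enumerating the 64 input combinations, 5 give s5 = 0 and 59 give s5 = 1.

5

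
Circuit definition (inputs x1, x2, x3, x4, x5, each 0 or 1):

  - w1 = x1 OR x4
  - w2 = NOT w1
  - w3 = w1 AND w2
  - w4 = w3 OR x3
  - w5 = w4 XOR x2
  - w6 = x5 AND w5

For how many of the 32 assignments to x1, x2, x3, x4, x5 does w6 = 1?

w6 = x5 AND w5 must be 1, so both x5 = 1 and w5 = 1.
w5 = w4 XOR x2 must be 1, so w4 and x2 differ.
Enumerating the 32 input combinations, 8 give w6 = 1 and 24 give w6 = 0.

8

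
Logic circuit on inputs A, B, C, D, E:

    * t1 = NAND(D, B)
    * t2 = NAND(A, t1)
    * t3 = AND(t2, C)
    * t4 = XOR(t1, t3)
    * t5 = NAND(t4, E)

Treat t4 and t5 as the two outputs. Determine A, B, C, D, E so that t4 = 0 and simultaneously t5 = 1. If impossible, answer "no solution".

A=0, B=0, C=1, D=1, E=0

Check with A=0, B=0, C=1, D=1, E=0:
t1 = NAND(D, B) = NAND(1, 0) = 1
t2 = NAND(A, t1) = NAND(0, 1) = 1
t3 = AND(t2, C) = AND(1, 1) = 1
t4 = XOR(t1, t3) = XOR(1, 1) = 0
t5 = NAND(t4, E) = NAND(0, 0) = 1
So t4 = 0 and t5 = 1.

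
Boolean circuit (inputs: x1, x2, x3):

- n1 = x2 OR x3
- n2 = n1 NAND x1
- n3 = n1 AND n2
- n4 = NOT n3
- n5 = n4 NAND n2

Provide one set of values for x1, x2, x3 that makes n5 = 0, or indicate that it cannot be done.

x1=1, x2=0, x3=0

Check with x1=1, x2=0, x3=0:
n1 = x2 OR x3 = 0 OR 0 = 0
n2 = n1 NAND x1 = 0 NAND 1 = 1
n3 = n1 AND n2 = 0 AND 1 = 0
n4 = NOT n3 = NOT 0 = 1
n5 = n4 NAND n2 = 1 NAND 1 = 0
So n5 = 0 as required.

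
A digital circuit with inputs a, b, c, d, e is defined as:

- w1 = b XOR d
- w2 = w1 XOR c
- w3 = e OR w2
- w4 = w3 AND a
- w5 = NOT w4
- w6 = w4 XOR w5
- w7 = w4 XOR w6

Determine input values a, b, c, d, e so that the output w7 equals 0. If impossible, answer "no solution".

w7 = w4 XOR w6 must be 0, so w4 and w6 are equal.
Check with a=1, b=1, c=1, d=0, e=1:
w1 = b XOR d = 1 XOR 0 = 1
w2 = w1 XOR c = 1 XOR 1 = 0
w3 = e OR w2 = 1 OR 0 = 1
w4 = w3 AND a = 1 AND 1 = 1
w5 = NOT w4 = NOT 1 = 0
w6 = w4 XOR w5 = 1 XOR 0 = 1
w7 = w4 XOR w6 = 1 XOR 1 = 0
So w7 = 0 as required.

a=1, b=1, c=1, d=0, e=1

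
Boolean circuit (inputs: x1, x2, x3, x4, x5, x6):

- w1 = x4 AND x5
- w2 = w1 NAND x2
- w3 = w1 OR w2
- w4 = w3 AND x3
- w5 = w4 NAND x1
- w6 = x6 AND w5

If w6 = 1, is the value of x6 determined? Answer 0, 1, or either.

1

w6 = x6 AND w5 must be 1, so both x6 = 1 and w5 = 1.
w5 = w4 NAND x1 must be 1, so at least one of w4, x1 is 0.
Every assignment with w6 = 1 has x6 = 1; there are 24 such assignment(s).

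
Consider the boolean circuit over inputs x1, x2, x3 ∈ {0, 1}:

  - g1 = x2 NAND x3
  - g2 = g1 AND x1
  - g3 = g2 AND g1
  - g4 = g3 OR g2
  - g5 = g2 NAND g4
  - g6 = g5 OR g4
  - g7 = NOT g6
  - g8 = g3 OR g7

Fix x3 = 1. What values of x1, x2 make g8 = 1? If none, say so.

x1=1, x2=0

g8 = g3 OR g7 must be 1, so at least one of g3, g7 is 1.
Check with x3 = 1 and x1=1, x2=0:
g1 = x2 NAND x3 = 0 NAND 1 = 1
g2 = g1 AND x1 = 1 AND 1 = 1
g3 = g2 AND g1 = 1 AND 1 = 1
g4 = g3 OR g2 = 1 OR 1 = 1
g5 = g2 NAND g4 = 1 NAND 1 = 0
g6 = g5 OR g4 = 0 OR 1 = 1
g7 = NOT g6 = NOT 1 = 0
g8 = g3 OR g7 = 1 OR 0 = 1
So g8 = 1.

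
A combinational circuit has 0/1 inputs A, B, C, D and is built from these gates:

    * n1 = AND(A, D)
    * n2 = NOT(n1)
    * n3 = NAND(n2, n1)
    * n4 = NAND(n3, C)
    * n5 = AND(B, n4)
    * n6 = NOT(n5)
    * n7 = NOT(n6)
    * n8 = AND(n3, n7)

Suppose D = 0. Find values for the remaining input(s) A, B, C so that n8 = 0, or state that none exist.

A=0, B=0, C=0

n8 = AND(n3, n7) must be 0, so at least one of n3, n7 is 0.
Check with D = 0 and A=0, B=0, C=0:
n1 = AND(A, D) = AND(0, 0) = 0
n2 = NOT(n1) = NOT 0 = 1
n3 = NAND(n2, n1) = NAND(1, 0) = 1
n4 = NAND(n3, C) = NAND(1, 0) = 1
n5 = AND(B, n4) = AND(0, 1) = 0
n6 = NOT(n5) = NOT 0 = 1
n7 = NOT(n6) = NOT 1 = 0
n8 = AND(n3, n7) = AND(1, 0) = 0
So n8 = 0.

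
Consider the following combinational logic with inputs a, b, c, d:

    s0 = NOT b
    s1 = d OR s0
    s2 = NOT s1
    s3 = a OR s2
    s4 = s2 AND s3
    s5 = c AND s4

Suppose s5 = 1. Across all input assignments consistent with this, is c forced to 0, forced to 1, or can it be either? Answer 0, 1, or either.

1

s5 = c AND s4 must be 1, so both c = 1 and s4 = 1.
s4 = s2 AND s3 must be 1, so both s2 = 1 and s3 = 1.
s2 = NOT s1 must be 1, so s1 = 0.
Every assignment with s5 = 1 has c = 1; there are 2 such assignment(s).
  a=0, b=1, c=1, d=0
  a=1, b=1, c=1, d=0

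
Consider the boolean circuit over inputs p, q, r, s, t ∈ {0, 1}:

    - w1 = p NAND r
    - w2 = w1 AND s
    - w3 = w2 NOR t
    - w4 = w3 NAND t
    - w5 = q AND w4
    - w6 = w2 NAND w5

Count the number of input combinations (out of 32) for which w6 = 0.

6

w6 = w2 NAND w5 must be 0, so both w2 = 1 and w5 = 1.
w2 = w1 AND s must be 1, so both w1 = 1 and s = 1.
Enumerating the 32 input combinations, 6 give w6 = 0 and 26 give w6 = 1.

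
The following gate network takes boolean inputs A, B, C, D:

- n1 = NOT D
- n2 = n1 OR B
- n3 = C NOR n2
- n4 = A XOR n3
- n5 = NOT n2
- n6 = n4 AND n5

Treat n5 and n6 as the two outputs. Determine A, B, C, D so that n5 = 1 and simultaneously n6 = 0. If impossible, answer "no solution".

Check with A=0, B=0, C=1, D=1:
n1 = NOT D = NOT 1 = 0
n2 = n1 OR B = 0 OR 0 = 0
n3 = C NOR n2 = 1 NOR 0 = 0
n4 = A XOR n3 = 0 XOR 0 = 0
n5 = NOT n2 = NOT 0 = 1
n6 = n4 AND n5 = 0 AND 1 = 0
So n5 = 1 and n6 = 0.

A=0, B=0, C=1, D=1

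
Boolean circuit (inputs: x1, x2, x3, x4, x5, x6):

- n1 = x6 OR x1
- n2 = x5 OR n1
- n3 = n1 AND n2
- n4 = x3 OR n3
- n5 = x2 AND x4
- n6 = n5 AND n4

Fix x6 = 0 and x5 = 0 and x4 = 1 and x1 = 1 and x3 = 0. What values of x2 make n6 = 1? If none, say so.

x2=1

Check with x6 = 0 and x5 = 0 and x4 = 1 and x1 = 1 and x3 = 0 and x2=1:
n1 = x6 OR x1 = 0 OR 1 = 1
n2 = x5 OR n1 = 0 OR 1 = 1
n3 = n1 AND n2 = 1 AND 1 = 1
n4 = x3 OR n3 = 0 OR 1 = 1
n5 = x2 AND x4 = 1 AND 1 = 1
n6 = n5 AND n4 = 1 AND 1 = 1
So n6 = 1.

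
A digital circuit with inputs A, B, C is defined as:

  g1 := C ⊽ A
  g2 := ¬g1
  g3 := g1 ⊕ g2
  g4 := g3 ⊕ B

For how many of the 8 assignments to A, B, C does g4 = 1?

g4 = g3 ⊕ B must be 1, so g3 and B differ.
Satisfying assignments:
  A=0, B=0, C=0
  A=0, B=0, C=1
  A=1, B=0, C=0
  A=1, B=0, C=1

4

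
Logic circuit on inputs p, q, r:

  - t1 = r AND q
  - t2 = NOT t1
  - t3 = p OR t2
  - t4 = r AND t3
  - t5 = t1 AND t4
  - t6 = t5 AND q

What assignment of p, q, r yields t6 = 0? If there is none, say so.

t6 = t5 AND q must be 0, so at least one of t5, q is 0.
Check with p=0, q=1, r=0:
t1 = r AND q = 0 AND 1 = 0
t2 = NOT t1 = NOT 0 = 1
t3 = p OR t2 = 0 OR 1 = 1
t4 = r AND t3 = 0 AND 1 = 0
t5 = t1 AND t4 = 0 AND 0 = 0
t6 = t5 AND q = 0 AND 1 = 0
So t6 = 0 as required.

p=0, q=1, r=0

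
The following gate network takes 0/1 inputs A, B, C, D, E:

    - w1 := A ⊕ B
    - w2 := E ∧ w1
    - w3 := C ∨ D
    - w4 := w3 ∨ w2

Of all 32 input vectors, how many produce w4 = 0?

w4 = w3 ∨ w2 must be 0, so both w3 = 0 and w2 = 0.
w3 = C ∨ D must be 0, so both C = 0 and D = 0.
w2 = E ∧ w1 must be 0, so at least one of E, w1 is 0.
Satisfying assignments:
  A=0, B=0, C=0, D=0, E=0
  A=0, B=0, C=0, D=0, E=1
  A=0, B=1, C=0, D=0, E=0
  A=1, B=0, C=0, D=0, E=0
  A=1, B=1, C=0, D=0, E=0
  A=1, B=1, C=0, D=0, E=1

6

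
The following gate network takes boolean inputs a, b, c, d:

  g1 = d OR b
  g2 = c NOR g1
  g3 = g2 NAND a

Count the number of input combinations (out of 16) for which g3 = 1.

15

g3 = g2 NAND a must be 1, so at least one of g2, a is 0.
Enumerating the 16 input combinations, 15 give g3 = 1 and 1 give g3 = 0.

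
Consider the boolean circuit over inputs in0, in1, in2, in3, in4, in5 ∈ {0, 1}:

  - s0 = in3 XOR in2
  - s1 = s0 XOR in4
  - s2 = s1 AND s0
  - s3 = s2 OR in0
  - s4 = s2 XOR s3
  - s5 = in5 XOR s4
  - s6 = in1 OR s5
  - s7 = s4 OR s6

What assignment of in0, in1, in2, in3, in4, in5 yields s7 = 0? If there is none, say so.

Check with in0=0, in1=0, in2=0, in3=0, in4=1, in5=0:
s0 = in3 XOR in2 = 0 XOR 0 = 0
s1 = s0 XOR in4 = 0 XOR 1 = 1
s2 = s1 AND s0 = 1 AND 0 = 0
s3 = s2 OR in0 = 0 OR 0 = 0
s4 = s2 XOR s3 = 0 XOR 0 = 0
s5 = in5 XOR s4 = 0 XOR 0 = 0
s6 = in1 OR s5 = 0 OR 0 = 0
s7 = s4 OR s6 = 0 OR 0 = 0
So s7 = 0 as required.

in0=0, in1=0, in2=0, in3=0, in4=1, in5=0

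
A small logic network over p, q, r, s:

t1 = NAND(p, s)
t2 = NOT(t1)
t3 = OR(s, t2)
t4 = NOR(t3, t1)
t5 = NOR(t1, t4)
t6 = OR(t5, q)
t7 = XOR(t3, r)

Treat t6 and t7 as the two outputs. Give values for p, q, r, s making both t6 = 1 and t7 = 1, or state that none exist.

Check with p=0, q=1, r=0, s=1:
t1 = NAND(p, s) = NAND(0, 1) = 1
t2 = NOT(t1) = NOT 1 = 0
t3 = OR(s, t2) = OR(1, 0) = 1
t4 = NOR(t3, t1) = NOR(1, 1) = 0
t5 = NOR(t1, t4) = NOR(1, 0) = 0
t6 = OR(t5, q) = OR(0, 1) = 1
t7 = XOR(t3, r) = XOR(1, 0) = 1
So t6 = 1 and t7 = 1.

p=0, q=1, r=0, s=1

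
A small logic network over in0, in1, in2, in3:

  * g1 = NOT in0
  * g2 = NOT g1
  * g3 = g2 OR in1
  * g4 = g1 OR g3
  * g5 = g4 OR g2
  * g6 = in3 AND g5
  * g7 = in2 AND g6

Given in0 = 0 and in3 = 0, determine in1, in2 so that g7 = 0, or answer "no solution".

in1=1, in2=1

g7 = in2 AND g6 must be 0, so at least one of in2, g6 is 0.
Check with in0 = 0 and in3 = 0 and in1=1, in2=1:
g1 = NOT in0 = NOT 0 = 1
g2 = NOT g1 = NOT 1 = 0
g3 = g2 OR in1 = 0 OR 1 = 1
g4 = g1 OR g3 = 1 OR 1 = 1
g5 = g4 OR g2 = 1 OR 0 = 1
g6 = in3 AND g5 = 0 AND 1 = 0
g7 = in2 AND g6 = 1 AND 0 = 0
So g7 = 0.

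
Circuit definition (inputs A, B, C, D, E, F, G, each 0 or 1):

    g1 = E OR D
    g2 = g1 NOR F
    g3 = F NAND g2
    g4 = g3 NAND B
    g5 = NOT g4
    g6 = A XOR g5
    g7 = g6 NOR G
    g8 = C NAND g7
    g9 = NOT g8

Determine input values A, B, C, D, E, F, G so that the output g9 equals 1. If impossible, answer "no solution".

g9 = NOT g8 must be 1, so g8 = 0.
g8 = C NAND g7 must be 0, so both C = 1 and g7 = 1.
Check with A=0, B=0, C=1, D=0, E=0, F=0, G=0:
g1 = E OR D = 0 OR 0 = 0
g2 = g1 NOR F = 0 NOR 0 = 1
g3 = F NAND g2 = 0 NAND 1 = 1
g4 = g3 NAND B = 1 NAND 0 = 1
g5 = NOT g4 = NOT 1 = 0
g6 = A XOR g5 = 0 XOR 0 = 0
g7 = g6 NOR G = 0 NOR 0 = 1
g8 = C NAND g7 = 1 NAND 1 = 0
g9 = NOT g8 = NOT 0 = 1
So g9 = 1 as required.

A=0, B=0, C=1, D=0, E=0, F=0, G=0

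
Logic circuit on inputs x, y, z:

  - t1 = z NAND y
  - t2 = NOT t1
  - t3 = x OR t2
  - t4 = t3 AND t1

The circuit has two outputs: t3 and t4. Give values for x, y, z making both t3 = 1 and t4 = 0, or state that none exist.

x=1, y=1, z=1

Check with x=1, y=1, z=1:
t1 = z NAND y = 1 NAND 1 = 0
t2 = NOT t1 = NOT 0 = 1
t3 = x OR t2 = 1 OR 1 = 1
t4 = t3 AND t1 = 1 AND 0 = 0
So t3 = 1 and t4 = 0.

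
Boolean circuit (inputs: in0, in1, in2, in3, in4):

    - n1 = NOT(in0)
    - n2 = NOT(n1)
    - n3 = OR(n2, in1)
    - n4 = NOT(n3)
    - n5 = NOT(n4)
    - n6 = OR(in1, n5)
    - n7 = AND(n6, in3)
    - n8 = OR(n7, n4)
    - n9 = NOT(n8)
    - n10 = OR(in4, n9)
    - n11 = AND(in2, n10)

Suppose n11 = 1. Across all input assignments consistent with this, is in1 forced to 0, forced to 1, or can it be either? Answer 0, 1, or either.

Both values of in1 occur among assignments with n11 = 1:
  in1=0: in0=0, in1=0, in2=1, in3=0, in4=1
  in1=1: in0=0, in1=1, in2=1, in3=0, in4=0

either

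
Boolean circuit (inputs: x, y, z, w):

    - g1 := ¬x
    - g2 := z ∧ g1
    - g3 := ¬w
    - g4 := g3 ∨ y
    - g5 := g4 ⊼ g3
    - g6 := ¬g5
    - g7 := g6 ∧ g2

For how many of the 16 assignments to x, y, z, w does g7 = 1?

g7 = g6 ∧ g2 must be 1, so both g6 = 1 and g2 = 1.
g6 = ¬g5 must be 1, so g5 = 0.
Satisfying assignments:
  x=0, y=0, z=1, w=0
  x=0, y=1, z=1, w=0

2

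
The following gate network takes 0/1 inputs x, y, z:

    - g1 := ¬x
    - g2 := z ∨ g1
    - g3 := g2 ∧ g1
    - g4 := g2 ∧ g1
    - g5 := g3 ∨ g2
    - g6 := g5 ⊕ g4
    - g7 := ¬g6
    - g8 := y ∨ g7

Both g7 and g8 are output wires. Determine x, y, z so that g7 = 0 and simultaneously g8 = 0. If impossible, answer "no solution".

Check with x=1, y=0, z=1:
g1 = ¬x = ¬1 = 0
g2 = z ∨ g1 = 1 ∨ 0 = 1
g3 = g2 ∧ g1 = 1 ∧ 0 = 0
g4 = g2 ∧ g1 = 1 ∧ 0 = 0
g5 = g3 ∨ g2 = 0 ∨ 1 = 1
g6 = g5 ⊕ g4 = 1 ⊕ 0 = 1
g7 = ¬g6 = ¬1 = 0
g8 = y ∨ g7 = 0 ∨ 0 = 0
So g7 = 0 and g8 = 0.

x=1, y=0, z=1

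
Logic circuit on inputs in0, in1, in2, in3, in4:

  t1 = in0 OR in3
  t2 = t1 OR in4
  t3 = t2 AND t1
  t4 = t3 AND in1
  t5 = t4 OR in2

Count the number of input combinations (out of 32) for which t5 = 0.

10

t5 = t4 OR in2 must be 0, so both t4 = 0 and in2 = 0.
Enumerating the 32 input combinations, 10 give t5 = 0 and 22 give t5 = 1.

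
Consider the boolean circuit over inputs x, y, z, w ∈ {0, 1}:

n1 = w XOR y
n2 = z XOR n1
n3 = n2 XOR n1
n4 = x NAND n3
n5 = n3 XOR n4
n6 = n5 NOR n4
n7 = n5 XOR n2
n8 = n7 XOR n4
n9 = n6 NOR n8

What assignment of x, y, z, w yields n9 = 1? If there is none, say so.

x=0, y=1, z=1, w=1

n9 = n6 NOR n8 must be 1, so both n6 = 0 and n8 = 0.
n6 = n5 NOR n4 must be 0, so at least one of n5, n4 is 1.
Check with x=0, y=1, z=1, w=1:
n1 = w XOR y = 1 XOR 1 = 0
n2 = z XOR n1 = 1 XOR 0 = 1
n3 = n2 XOR n1 = 1 XOR 0 = 1
n4 = x NAND n3 = 0 NAND 1 = 1
n5 = n3 XOR n4 = 1 XOR 1 = 0
n6 = n5 NOR n4 = 0 NOR 1 = 0
n7 = n5 XOR n2 = 0 XOR 1 = 1
n8 = n7 XOR n4 = 1 XOR 1 = 0
n9 = n6 NOR n8 = 0 NOR 0 = 1
So n9 = 1 as required.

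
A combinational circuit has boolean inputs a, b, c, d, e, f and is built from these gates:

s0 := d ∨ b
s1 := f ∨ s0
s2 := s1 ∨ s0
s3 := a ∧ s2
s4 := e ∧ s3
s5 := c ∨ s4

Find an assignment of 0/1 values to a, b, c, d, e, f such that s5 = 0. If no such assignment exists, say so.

a=0, b=1, c=0, d=0, e=0, f=0

Check with a=0, b=1, c=0, d=0, e=0, f=0:
s0 = d ∨ b = 0 ∨ 1 = 1
s1 = f ∨ s0 = 0 ∨ 1 = 1
s2 = s1 ∨ s0 = 1 ∨ 1 = 1
s3 = a ∧ s2 = 0 ∧ 1 = 0
s4 = e ∧ s3 = 0 ∧ 0 = 0
s5 = c ∨ s4 = 0 ∨ 0 = 0
So s5 = 0 as required.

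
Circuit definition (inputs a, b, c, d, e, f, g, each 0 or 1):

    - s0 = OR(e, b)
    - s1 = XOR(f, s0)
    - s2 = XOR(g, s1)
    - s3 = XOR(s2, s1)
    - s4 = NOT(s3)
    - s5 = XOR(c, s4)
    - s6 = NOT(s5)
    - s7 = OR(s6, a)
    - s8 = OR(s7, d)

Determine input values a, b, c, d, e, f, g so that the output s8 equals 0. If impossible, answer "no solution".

a=0, b=1, c=0, d=0, e=1, f=0, g=0

s8 = OR(s7, d) must be 0, so both s7 = 0 and d = 0.
Check with a=0, b=1, c=0, d=0, e=1, f=0, g=0:
s0 = OR(e, b) = OR(1, 1) = 1
s1 = XOR(f, s0) = XOR(0, 1) = 1
s2 = XOR(g, s1) = XOR(0, 1) = 1
s3 = XOR(s2, s1) = XOR(1, 1) = 0
s4 = NOT(s3) = NOT 0 = 1
s5 = XOR(c, s4) = XOR(0, 1) = 1
s6 = NOT(s5) = NOT 1 = 0
s7 = OR(s6, a) = OR(0, 0) = 0
s8 = OR(s7, d) = OR(0, 0) = 0
So s8 = 0 as required.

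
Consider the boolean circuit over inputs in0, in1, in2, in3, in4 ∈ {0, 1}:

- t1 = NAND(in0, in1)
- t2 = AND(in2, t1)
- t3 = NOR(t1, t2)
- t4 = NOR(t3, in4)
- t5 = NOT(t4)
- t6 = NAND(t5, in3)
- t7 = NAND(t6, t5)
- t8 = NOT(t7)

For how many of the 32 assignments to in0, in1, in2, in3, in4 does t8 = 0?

22

t8 = NOT(t7) must be 0, so t7 = 1.
t7 = NAND(t6, t5) must be 1, so at least one of t6, t5 is 0.
Enumerating the 32 input combinations, 22 give t8 = 0 and 10 give t8 = 1.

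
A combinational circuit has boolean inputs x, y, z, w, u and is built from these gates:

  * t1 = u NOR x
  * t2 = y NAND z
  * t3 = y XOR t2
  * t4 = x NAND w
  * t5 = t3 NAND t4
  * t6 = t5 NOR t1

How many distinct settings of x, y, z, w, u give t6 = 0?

t6 = t5 NOR t1 must be 0, so at least one of t5, t1 is 1.
Enumerating the 32 input combinations, 20 give t6 = 0 and 12 give t6 = 1.

20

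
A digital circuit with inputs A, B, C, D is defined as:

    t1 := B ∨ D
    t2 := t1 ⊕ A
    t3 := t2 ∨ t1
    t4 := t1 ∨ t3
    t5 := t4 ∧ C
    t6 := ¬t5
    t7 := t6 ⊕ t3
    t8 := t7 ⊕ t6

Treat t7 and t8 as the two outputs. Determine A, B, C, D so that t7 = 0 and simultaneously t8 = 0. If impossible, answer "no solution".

Across all 16 input combinations, none give both t7 = 0 and t8 = 0.

no solution exists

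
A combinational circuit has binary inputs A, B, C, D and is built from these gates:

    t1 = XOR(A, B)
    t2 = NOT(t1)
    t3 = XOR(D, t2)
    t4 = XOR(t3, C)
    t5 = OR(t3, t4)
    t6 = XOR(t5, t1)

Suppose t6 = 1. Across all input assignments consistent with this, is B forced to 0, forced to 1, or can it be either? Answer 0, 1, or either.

either

Both values of B occur among assignments with t6 = 1:
  B=0: A=0, B=0, C=0, D=0
  B=1: A=0, B=1, C=0, D=0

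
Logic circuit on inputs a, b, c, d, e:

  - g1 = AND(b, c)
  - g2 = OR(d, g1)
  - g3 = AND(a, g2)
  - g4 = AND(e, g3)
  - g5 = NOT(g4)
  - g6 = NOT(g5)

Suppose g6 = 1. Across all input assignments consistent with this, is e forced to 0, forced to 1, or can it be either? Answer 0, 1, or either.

g6 = NOT(g5) must be 1, so g5 = 0.
g5 = NOT(g4) must be 0, so g4 = 1.
Every assignment with g6 = 1 has e = 1; there are 5 such assignment(s).

1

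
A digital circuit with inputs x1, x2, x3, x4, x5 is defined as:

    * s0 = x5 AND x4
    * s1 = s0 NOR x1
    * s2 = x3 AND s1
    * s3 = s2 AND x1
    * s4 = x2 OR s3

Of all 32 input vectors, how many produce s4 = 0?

16

s4 = x2 OR s3 must be 0, so both x2 = 0 and s3 = 0.
s3 = s2 AND x1 must be 0, so at least one of s2, x1 is 0.
Enumerating the 32 input combinations, 16 give s4 = 0 and 16 give s4 = 1.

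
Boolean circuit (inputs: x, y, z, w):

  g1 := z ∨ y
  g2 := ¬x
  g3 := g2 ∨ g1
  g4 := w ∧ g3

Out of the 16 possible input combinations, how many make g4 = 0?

9

g4 = w ∧ g3 must be 0, so at least one of w, g3 is 0.
Enumerating the 16 input combinations, 9 give g4 = 0 and 7 give g4 = 1.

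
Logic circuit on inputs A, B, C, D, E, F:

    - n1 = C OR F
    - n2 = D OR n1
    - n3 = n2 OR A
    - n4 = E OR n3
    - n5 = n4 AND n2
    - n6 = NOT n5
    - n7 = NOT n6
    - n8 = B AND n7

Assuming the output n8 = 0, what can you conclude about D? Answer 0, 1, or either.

either

Both values of D occur among assignments with n8 = 0:
  D=0: A=0, B=0, C=0, D=0, E=0, F=0
  D=1: A=0, B=0, C=0, D=1, E=0, F=0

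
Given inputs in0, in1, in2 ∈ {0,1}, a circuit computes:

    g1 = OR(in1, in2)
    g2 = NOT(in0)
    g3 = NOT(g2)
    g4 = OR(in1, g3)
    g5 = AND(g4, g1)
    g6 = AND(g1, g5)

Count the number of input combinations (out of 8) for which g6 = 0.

g6 = AND(g1, g5) must be 0, so at least one of g1, g5 is 0.
Satisfying assignments:
  in0=0, in1=0, in2=0
  in0=0, in1=0, in2=1
  in0=1, in1=0, in2=0

3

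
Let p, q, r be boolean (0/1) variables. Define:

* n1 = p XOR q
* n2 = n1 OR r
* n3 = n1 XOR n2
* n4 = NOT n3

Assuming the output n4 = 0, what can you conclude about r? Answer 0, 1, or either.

1

n4 = NOT n3 must be 0, so n3 = 1.
n3 = n1 XOR n2 must be 1, so n1 and n2 differ.
Every assignment with n4 = 0 has r = 1; there are 2 such assignment(s).
  p=0, q=0, r=1
  p=1, q=1, r=1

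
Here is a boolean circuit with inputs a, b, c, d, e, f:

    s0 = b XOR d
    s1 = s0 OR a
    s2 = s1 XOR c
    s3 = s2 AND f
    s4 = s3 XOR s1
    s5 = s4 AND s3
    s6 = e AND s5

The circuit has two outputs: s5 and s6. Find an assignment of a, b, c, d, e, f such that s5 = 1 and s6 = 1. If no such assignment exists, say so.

a=0, b=0, c=1, d=0, e=1, f=1

Check with a=0, b=0, c=1, d=0, e=1, f=1:
s0 = b XOR d = 0 XOR 0 = 0
s1 = s0 OR a = 0 OR 0 = 0
s2 = s1 XOR c = 0 XOR 1 = 1
s3 = s2 AND f = 1 AND 1 = 1
s4 = s3 XOR s1 = 1 XOR 0 = 1
s5 = s4 AND s3 = 1 AND 1 = 1
s6 = e AND s5 = 1 AND 1 = 1
So s5 = 1 and s6 = 1.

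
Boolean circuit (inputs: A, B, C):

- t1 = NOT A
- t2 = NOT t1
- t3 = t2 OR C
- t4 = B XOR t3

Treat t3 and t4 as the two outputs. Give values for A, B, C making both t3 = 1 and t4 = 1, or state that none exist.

A=0, B=0, C=1

Check with A=0, B=0, C=1:
t1 = NOT A = NOT 0 = 1
t2 = NOT t1 = NOT 1 = 0
t3 = t2 OR C = 0 OR 1 = 1
t4 = B XOR t3 = 0 XOR 1 = 1
So t3 = 1 and t4 = 1.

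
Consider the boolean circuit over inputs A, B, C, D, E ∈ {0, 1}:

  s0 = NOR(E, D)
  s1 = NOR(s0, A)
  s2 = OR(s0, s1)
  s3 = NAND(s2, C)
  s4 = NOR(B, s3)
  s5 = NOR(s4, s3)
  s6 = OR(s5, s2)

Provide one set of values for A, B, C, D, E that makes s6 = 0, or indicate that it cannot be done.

s6 = OR(s5, s2) must be 0, so both s5 = 0 and s2 = 0.
s5 = NOR(s4, s3) must be 0, so at least one of s4, s3 is 1.
s2 = OR(s0, s1) must be 0, so both s0 = 0 and s1 = 0.
Check with A=1 B=0 C=1 D=1 E=1:
s0 = NOR(E, D) = NOR(1, 1) = 0
s1 = NOR(s0, A) = NOR(0, 1) = 0
s2 = OR(s0, s1) = OR(0, 0) = 0
s3 = NAND(s2, C) = NAND(0, 1) = 1
s4 = NOR(B, s3) = NOR(0, 1) = 0
s5 = NOR(s4, s3) = NOR(0, 1) = 0
s6 = OR(s5, s2) = OR(0, 0) = 0
So s6 = 0 as required.

A=1 B=0 C=1 D=1 E=1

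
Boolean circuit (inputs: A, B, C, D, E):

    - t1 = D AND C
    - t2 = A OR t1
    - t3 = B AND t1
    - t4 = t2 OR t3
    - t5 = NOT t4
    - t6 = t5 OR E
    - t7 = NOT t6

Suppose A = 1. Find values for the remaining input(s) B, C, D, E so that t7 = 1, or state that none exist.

Check with A = 1 and B=0, C=1, D=0, E=0:
t1 = D AND C = 0 AND 1 = 0
t2 = A OR t1 = 1 OR 0 = 1
t3 = B AND t1 = 0 AND 0 = 0
t4 = t2 OR t3 = 1 OR 0 = 1
t5 = NOT t4 = NOT 1 = 0
t6 = t5 OR E = 0 OR 0 = 0
t7 = NOT t6 = NOT 0 = 1
So t7 = 1.

B=0, C=1, D=0, E=0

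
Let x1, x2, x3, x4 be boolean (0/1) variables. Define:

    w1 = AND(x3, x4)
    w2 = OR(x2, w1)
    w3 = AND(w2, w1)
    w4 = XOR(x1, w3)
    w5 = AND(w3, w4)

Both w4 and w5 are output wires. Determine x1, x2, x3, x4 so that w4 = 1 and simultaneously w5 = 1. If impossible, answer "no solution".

x1=0, x2=1, x3=1, x4=1

Check with x1=0, x2=1, x3=1, x4=1:
w1 = AND(x3, x4) = AND(1, 1) = 1
w2 = OR(x2, w1) = OR(1, 1) = 1
w3 = AND(w2, w1) = AND(1, 1) = 1
w4 = XOR(x1, w3) = XOR(0, 1) = 1
w5 = AND(w3, w4) = AND(1, 1) = 1
So w4 = 1 and w5 = 1.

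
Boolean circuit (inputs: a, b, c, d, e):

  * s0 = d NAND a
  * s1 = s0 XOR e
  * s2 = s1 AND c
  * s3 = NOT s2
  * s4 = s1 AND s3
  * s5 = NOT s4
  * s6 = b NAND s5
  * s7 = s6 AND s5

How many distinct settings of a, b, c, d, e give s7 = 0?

20

s7 = s6 AND s5 must be 0, so at least one of s6, s5 is 0.
Enumerating the 32 input combinations, 20 give s7 = 0 and 12 give s7 = 1.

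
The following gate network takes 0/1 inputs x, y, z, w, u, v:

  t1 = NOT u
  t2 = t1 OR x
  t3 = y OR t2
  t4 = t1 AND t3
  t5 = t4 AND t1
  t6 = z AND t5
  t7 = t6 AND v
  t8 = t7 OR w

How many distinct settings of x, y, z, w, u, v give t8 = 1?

36

t8 = t7 OR w must be 1, so at least one of t7, w is 1.
Enumerating the 64 input combinations, 36 give t8 = 1 and 28 give t8 = 0.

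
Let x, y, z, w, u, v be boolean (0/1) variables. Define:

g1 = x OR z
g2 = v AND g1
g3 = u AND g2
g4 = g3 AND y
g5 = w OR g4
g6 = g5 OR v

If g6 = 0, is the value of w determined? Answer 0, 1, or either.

g6 = g5 OR v must be 0, so both g5 = 0 and v = 0.
g5 = w OR g4 must be 0, so both w = 0 and g4 = 0.
g4 = g3 AND y must be 0, so at least one of g3, y is 0.
Every assignment with g6 = 0 has w = 0; there are 16 such assignment(s).

0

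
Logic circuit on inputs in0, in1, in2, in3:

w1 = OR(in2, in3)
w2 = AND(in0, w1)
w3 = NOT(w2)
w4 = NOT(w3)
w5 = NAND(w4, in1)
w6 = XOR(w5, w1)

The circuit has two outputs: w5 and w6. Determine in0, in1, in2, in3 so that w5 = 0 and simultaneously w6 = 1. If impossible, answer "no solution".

Check with in0=1, in1=1, in2=1, in3=0:
w1 = OR(in2, in3) = OR(1, 0) = 1
w2 = AND(in0, w1) = AND(1, 1) = 1
w3 = NOT(w2) = NOT 1 = 0
w4 = NOT(w3) = NOT 0 = 1
w5 = NAND(w4, in1) = NAND(1, 1) = 0
w6 = XOR(w5, w1) = XOR(0, 1) = 1
So w5 = 0 and w6 = 1.

in0=1, in1=1, in2=1, in3=0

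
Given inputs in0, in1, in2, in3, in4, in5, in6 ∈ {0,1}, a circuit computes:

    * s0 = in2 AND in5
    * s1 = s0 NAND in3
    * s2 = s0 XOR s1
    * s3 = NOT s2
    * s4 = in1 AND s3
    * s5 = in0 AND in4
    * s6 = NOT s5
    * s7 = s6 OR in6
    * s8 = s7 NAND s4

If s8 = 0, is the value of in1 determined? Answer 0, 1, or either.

1

s8 = s7 NAND s4 must be 0, so both s7 = 1 and s4 = 1.
s7 = s6 OR in6 must be 1, so at least one of s6, in6 is 1.
Every assignment with s8 = 0 has in1 = 1; there are 7 such assignment(s).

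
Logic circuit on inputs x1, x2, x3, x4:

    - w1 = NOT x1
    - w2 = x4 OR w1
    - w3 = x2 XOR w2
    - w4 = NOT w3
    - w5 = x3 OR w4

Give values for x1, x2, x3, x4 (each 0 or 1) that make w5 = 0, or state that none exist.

Check with x1=1, x2=1, x3=0, x4=0:
w1 = NOT x1 = NOT 1 = 0
w2 = x4 OR w1 = 0 OR 0 = 0
w3 = x2 XOR w2 = 1 XOR 0 = 1
w4 = NOT w3 = NOT 1 = 0
w5 = x3 OR w4 = 0 OR 0 = 0
So w5 = 0 as required.

x1=1, x2=1, x3=0, x4=0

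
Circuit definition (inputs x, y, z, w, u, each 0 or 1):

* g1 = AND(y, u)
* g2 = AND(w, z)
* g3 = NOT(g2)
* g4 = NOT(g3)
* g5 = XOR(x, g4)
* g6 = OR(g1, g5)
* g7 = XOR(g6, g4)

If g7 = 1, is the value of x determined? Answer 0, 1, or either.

Both values of x occur among assignments with g7 = 1:
  x=0: x=0, y=1, z=0, w=0, u=1
  x=1: x=1, y=0, z=0, w=0, u=0

either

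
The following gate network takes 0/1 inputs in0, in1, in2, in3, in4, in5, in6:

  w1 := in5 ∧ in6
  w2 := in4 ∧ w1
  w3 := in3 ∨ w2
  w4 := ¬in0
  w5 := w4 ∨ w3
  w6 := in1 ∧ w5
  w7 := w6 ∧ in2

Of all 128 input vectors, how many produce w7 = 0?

w7 = w6 ∧ in2 must be 0, so at least one of w6, in2 is 0.
Enumerating the 128 input combinations, 103 give w7 = 0 and 25 give w7 = 1.

103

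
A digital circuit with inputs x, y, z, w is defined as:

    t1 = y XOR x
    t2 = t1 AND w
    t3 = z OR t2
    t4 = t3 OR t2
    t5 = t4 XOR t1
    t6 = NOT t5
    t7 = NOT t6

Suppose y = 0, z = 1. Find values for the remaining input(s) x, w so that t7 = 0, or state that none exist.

Check with y = 0, z = 1 and x=1, w=1:
t1 = y XOR x = 0 XOR 1 = 1
t2 = t1 AND w = 1 AND 1 = 1
t3 = z OR t2 = 1 OR 1 = 1
t4 = t3 OR t2 = 1 OR 1 = 1
t5 = t4 XOR t1 = 1 XOR 1 = 0
t6 = NOT t5 = NOT 0 = 1
t7 = NOT t6 = NOT 1 = 0
So t7 = 0.

x=1 w=1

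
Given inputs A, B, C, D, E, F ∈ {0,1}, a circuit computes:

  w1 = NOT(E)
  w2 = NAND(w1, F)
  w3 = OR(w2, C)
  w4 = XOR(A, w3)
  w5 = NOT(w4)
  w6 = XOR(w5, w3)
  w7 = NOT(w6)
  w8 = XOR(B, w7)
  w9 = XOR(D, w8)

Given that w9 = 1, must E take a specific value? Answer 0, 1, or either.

either

Both values of E occur among assignments with w9 = 1:
  E=0: A=0, B=0, C=0, D=1, E=0, F=0
  E=1: A=0, B=0, C=0, D=1, E=1, F=0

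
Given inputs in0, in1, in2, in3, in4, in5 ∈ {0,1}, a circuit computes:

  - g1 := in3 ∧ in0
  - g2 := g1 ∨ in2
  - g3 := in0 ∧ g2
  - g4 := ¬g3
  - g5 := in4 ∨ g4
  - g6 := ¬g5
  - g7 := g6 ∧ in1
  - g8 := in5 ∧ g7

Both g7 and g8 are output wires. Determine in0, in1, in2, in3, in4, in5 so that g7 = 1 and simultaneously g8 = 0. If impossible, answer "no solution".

in0=1 in1=1 in2=1 in3=0 in4=0 in5=0

Check with in0=1 in1=1 in2=1 in3=0 in4=0 in5=0:
g1 = in3 ∧ in0 = 0 ∧ 1 = 0
g2 = g1 ∨ in2 = 0 ∨ 1 = 1
g3 = in0 ∧ g2 = 1 ∧ 1 = 1
g4 = ¬g3 = ¬1 = 0
g5 = in4 ∨ g4 = 0 ∨ 0 = 0
g6 = ¬g5 = ¬0 = 1
g7 = g6 ∧ in1 = 1 ∧ 1 = 1
g8 = in5 ∧ g7 = 0 ∧ 1 = 0
So g7 = 1 and g8 = 0.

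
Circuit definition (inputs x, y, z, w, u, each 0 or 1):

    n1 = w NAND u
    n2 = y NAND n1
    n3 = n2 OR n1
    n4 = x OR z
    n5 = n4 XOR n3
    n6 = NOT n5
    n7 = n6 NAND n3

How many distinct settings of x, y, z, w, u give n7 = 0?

24

n7 = n6 NAND n3 must be 0, so both n6 = 1 and n3 = 1.
Enumerating the 32 input combinations, 24 give n7 = 0 and 8 give n7 = 1.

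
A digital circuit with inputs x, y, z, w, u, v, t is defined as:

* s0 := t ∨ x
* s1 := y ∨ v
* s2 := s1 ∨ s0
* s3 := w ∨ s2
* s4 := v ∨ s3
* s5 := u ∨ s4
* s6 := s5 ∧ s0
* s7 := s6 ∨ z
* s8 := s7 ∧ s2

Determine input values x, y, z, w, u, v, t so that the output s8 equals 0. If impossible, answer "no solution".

Check with x=0 y=0 z=0 w=0 u=1 v=1 t=0:
s0 = t ∨ x = 0 ∨ 0 = 0
s1 = y ∨ v = 0 ∨ 1 = 1
s2 = s1 ∨ s0 = 1 ∨ 0 = 1
s3 = w ∨ s2 = 0 ∨ 1 = 1
s4 = v ∨ s3 = 1 ∨ 1 = 1
s5 = u ∨ s4 = 1 ∨ 1 = 1
s6 = s5 ∧ s0 = 1 ∧ 0 = 0
s7 = s6 ∨ z = 0 ∨ 0 = 0
s8 = s7 ∧ s2 = 0 ∧ 1 = 0
So s8 = 0 as required.

x=0 y=0 z=0 w=0 u=1 v=1 t=0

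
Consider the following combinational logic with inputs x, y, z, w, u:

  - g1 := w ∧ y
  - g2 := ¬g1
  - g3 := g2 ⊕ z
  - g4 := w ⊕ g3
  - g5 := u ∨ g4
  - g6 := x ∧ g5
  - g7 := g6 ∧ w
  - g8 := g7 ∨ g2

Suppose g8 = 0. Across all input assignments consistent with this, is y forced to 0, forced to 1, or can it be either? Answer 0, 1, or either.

g8 = g7 ∨ g2 must be 0, so both g7 = 0 and g2 = 0.
g7 = g6 ∧ w must be 0, so at least one of g6, w is 0.
Every assignment with g8 = 0 has y = 1; there are 5 such assignment(s).

1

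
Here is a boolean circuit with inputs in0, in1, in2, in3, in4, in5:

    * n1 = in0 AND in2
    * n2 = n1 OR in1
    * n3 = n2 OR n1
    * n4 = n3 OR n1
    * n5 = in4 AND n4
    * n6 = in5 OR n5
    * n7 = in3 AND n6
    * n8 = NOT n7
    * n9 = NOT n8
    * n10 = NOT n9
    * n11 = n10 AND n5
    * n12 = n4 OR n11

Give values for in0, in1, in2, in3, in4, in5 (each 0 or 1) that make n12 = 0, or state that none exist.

n12 = n4 OR n11 must be 0, so both n4 = 0 and n11 = 0.
n4 = n3 OR n1 must be 0, so both n3 = 0 and n1 = 0.
n11 = n10 AND n5 must be 0, so at least one of n10, n5 is 0.
Check with in0=1 in1=0 in2=0 in3=1 in4=1 in5=0:
n1 = in0 AND in2 = 1 AND 0 = 0
n2 = n1 OR in1 = 0 OR 0 = 0
n3 = n2 OR n1 = 0 OR 0 = 0
n4 = n3 OR n1 = 0 OR 0 = 0
n5 = in4 AND n4 = 1 AND 0 = 0
n6 = in5 OR n5 = 0 OR 0 = 0
n7 = in3 AND n6 = 1 AND 0 = 0
n8 = NOT n7 = NOT 0 = 1
n9 = NOT n8 = NOT 1 = 0
n10 = NOT n9 = NOT 0 = 1
n11 = n10 AND n5 = 1 AND 0 = 0
n12 = n4 OR n11 = 0 OR 0 = 0
So n12 = 0 as required.

in0=1 in1=0 in2=0 in3=1 in4=1 in5=0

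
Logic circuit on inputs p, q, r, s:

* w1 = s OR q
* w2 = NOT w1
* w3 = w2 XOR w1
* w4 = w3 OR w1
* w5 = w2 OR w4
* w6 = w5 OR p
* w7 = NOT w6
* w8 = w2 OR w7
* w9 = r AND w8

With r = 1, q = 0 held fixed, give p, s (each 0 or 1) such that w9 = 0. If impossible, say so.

p=1, s=1

w9 = r AND w8 must be 0, so at least one of r, w8 is 0.
Check with r = 1, q = 0 and p=1, s=1:
w1 = s OR q = 1 OR 0 = 1
w2 = NOT w1 = NOT 1 = 0
w3 = w2 XOR w1 = 0 XOR 1 = 1
w4 = w3 OR w1 = 1 OR 1 = 1
w5 = w2 OR w4 = 0 OR 1 = 1
w6 = w5 OR p = 1 OR 1 = 1
w7 = NOT w6 = NOT 1 = 0
w8 = w2 OR w7 = 0 OR 0 = 0
w9 = r AND w8 = 1 AND 0 = 0
So w9 = 0.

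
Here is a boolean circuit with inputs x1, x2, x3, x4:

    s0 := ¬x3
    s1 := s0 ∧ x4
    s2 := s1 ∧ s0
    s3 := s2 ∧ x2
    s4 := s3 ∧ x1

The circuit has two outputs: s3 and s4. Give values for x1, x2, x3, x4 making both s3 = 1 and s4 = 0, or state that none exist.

x1=0 x2=1 x3=0 x4=1

Check with x1=0 x2=1 x3=0 x4=1:
s0 = ¬x3 = ¬0 = 1
s1 = s0 ∧ x4 = 1 ∧ 1 = 1
s2 = s1 ∧ s0 = 1 ∧ 1 = 1
s3 = s2 ∧ x2 = 1 ∧ 1 = 1
s4 = s3 ∧ x1 = 1 ∧ 0 = 0
So s3 = 1 and s4 = 0.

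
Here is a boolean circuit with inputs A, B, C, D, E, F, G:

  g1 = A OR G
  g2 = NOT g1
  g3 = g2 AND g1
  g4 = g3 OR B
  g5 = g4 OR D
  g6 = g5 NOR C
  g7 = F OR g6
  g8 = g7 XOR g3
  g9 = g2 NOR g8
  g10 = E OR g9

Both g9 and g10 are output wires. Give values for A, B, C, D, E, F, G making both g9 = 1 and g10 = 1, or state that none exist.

Check with A=1, B=0, C=1, D=0, E=1, F=0, G=1:
g1 = A OR G = 1 OR 1 = 1
g2 = NOT g1 = NOT 1 = 0
g3 = g2 AND g1 = 0 AND 1 = 0
g4 = g3 OR B = 0 OR 0 = 0
g5 = g4 OR D = 0 OR 0 = 0
g6 = g5 NOR C = 0 NOR 1 = 0
g7 = F OR g6 = 0 OR 0 = 0
g8 = g7 XOR g3 = 0 XOR 0 = 0
g9 = g2 NOR g8 = 0 NOR 0 = 1
g10 = E OR g9 = 1 OR 1 = 1
So g9 = 1 and g10 = 1.

A=1, B=0, C=1, D=0, E=1, F=0, G=1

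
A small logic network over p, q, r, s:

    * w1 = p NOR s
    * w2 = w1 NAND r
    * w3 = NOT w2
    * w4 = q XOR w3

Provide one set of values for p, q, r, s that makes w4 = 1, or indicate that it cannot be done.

p=0, q=1, r=1, s=1

Check with p=0, q=1, r=1, s=1:
w1 = p NOR s = 0 NOR 1 = 0
w2 = w1 NAND r = 0 NAND 1 = 1
w3 = NOT w2 = NOT 1 = 0
w4 = q XOR w3 = 1 XOR 0 = 1
So w4 = 1 as required.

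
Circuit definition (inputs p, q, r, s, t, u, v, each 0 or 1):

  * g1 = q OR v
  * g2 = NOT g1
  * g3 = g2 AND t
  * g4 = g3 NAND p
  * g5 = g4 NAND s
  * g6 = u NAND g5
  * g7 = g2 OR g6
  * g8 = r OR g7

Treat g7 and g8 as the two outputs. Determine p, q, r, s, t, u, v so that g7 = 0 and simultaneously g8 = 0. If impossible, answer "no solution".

Check with p=1, q=1, r=0, s=0, t=0, u=1, v=0:
g1 = q OR v = 1 OR 0 = 1
g2 = NOT g1 = NOT 1 = 0
g3 = g2 AND t = 0 AND 0 = 0
g4 = g3 NAND p = 0 NAND 1 = 1
g5 = g4 NAND s = 1 NAND 0 = 1
g6 = u NAND g5 = 1 NAND 1 = 0
g7 = g2 OR g6 = 0 OR 0 = 0
g8 = r OR g7 = 0 OR 0 = 0
So g7 = 0 and g8 = 0.

p=1, q=1, r=0, s=0, t=0, u=1, v=0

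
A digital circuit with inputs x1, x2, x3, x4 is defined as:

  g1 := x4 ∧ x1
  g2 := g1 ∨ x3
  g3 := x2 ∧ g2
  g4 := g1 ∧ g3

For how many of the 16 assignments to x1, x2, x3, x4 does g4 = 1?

2

g4 = g1 ∧ g3 must be 1, so both g1 = 1 and g3 = 1.
g1 = x4 ∧ x1 must be 1, so both x4 = 1 and x1 = 1.
g3 = x2 ∧ g2 must be 1, so both x2 = 1 and g2 = 1.
Enumerating the 16 input combinations, 2 give g4 = 1 and 14 give g4 = 0.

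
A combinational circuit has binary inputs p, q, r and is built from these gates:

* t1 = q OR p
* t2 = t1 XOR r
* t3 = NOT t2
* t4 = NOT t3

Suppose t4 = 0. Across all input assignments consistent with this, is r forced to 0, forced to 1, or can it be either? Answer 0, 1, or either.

either

Both values of r occur among assignments with t4 = 0:
  r=0: p=0, q=0, r=0
  r=1: p=0, q=1, r=1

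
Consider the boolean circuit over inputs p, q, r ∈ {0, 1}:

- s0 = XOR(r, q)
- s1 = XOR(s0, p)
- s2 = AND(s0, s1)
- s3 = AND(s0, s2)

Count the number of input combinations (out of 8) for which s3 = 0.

6

s3 = AND(s0, s2) must be 0, so at least one of s0, s2 is 0.
Satisfying assignments:
  p=0, q=0, r=0
  p=0, q=1, r=1
  p=1, q=0, r=0
  p=1, q=0, r=1
  p=1, q=1, r=0
  p=1, q=1, r=1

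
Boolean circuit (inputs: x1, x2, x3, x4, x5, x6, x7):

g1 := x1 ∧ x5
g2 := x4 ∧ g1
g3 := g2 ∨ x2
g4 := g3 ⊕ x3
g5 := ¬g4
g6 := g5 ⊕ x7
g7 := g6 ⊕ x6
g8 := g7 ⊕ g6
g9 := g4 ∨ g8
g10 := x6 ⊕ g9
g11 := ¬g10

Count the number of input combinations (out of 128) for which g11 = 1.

96

g11 = ¬g10 must be 1, so g10 = 0.
g10 = x6 ⊕ g9 must be 0, so x6 and g9 are equal.
Enumerating the 128 input combinations, 96 give g11 = 1 and 32 give g11 = 0.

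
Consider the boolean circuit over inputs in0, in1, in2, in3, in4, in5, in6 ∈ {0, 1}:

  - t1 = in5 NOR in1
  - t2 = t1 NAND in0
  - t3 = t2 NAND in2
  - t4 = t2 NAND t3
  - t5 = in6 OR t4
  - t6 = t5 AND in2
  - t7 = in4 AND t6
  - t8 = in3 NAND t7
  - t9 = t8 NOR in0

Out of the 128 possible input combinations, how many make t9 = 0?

120

t9 = t8 NOR in0 must be 0, so at least one of t8, in0 is 1.
Enumerating the 128 input combinations, 120 give t9 = 0 and 8 give t9 = 1.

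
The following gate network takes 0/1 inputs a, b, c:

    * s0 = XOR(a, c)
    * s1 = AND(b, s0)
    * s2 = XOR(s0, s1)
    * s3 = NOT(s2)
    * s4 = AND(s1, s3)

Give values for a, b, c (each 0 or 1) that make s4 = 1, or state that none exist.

Check with a=1, b=1, c=0:
s0 = XOR(a, c) = XOR(1, 0) = 1
s1 = AND(b, s0) = AND(1, 1) = 1
s2 = XOR(s0, s1) = XOR(1, 1) = 0
s3 = NOT(s2) = NOT 0 = 1
s4 = AND(s1, s3) = AND(1, 1) = 1
So s4 = 1 as required.

a=1, b=1, c=0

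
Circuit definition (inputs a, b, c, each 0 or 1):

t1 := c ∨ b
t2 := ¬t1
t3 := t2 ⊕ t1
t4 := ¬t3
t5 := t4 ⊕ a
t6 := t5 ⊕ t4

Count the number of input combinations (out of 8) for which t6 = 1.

t6 = t5 ⊕ t4 must be 1, so t5 and t4 differ.
Enumerating the 8 input combinations, 4 give t6 = 1 and 4 give t6 = 0.

4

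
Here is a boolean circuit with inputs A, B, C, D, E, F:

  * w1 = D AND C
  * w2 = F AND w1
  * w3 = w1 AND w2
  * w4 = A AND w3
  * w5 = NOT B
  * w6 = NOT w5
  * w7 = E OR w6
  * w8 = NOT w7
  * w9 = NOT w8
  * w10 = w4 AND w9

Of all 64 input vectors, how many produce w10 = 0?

61

w10 = w4 AND w9 must be 0, so at least one of w4, w9 is 0.
Enumerating the 64 input combinations, 61 give w10 = 0 and 3 give w10 = 1.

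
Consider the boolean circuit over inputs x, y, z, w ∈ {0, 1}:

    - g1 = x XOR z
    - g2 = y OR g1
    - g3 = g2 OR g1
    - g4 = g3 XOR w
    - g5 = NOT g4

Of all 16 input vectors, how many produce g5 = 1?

8

g5 = NOT g4 must be 1, so g4 = 0.
g4 = g3 XOR w must be 0, so g3 and w are equal.
Enumerating the 16 input combinations, 8 give g5 = 1 and 8 give g5 = 0.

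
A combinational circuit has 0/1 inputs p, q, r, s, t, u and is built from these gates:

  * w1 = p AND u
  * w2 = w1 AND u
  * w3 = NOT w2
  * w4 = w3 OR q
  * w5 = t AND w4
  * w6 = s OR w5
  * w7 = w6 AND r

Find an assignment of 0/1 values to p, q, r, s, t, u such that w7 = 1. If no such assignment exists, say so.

p=0 q=1 r=1 s=1 t=1 u=0

Check with p=0 q=1 r=1 s=1 t=1 u=0:
w1 = p AND u = 0 AND 0 = 0
w2 = w1 AND u = 0 AND 0 = 0
w3 = NOT w2 = NOT 0 = 1
w4 = w3 OR q = 1 OR 1 = 1
w5 = t AND w4 = 1 AND 1 = 1
w6 = s OR w5 = 1 OR 1 = 1
w7 = w6 AND r = 1 AND 1 = 1
So w7 = 1 as required.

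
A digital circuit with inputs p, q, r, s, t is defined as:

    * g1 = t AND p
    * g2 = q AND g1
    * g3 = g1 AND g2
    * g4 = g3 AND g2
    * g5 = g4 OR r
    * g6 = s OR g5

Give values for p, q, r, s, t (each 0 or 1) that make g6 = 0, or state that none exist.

g6 = s OR g5 must be 0, so both s = 0 and g5 = 0.
Check with p=1 q=0 r=0 s=0 t=0:
g1 = t AND p = 0 AND 1 = 0
g2 = q AND g1 = 0 AND 0 = 0
g3 = g1 AND g2 = 0 AND 0 = 0
g4 = g3 AND g2 = 0 AND 0 = 0
g5 = g4 OR r = 0 OR 0 = 0
g6 = s OR g5 = 0 OR 0 = 0
So g6 = 0 as required.

p=1 q=0 r=0 s=0 t=0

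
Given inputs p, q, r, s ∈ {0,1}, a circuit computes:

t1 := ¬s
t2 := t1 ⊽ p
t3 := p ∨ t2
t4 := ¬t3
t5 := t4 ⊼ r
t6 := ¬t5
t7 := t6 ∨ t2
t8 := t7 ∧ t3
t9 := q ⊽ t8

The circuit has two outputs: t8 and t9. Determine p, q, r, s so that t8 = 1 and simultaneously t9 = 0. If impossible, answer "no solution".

Check with p=0 q=0 r=0 s=1:
t1 = ¬s = ¬1 = 0
t2 = t1 ⊽ p = 0 ⊽ 0 = 1
t3 = p ∨ t2 = 0 ∨ 1 = 1
t4 = ¬t3 = ¬1 = 0
t5 = t4 ⊼ r = 0 ⊼ 0 = 1
t6 = ¬t5 = ¬1 = 0
t7 = t6 ∨ t2 = 0 ∨ 1 = 1
t8 = t7 ∧ t3 = 1 ∧ 1 = 1
t9 = q ⊽ t8 = 0 ⊽ 1 = 0
So t8 = 1 and t9 = 0.

p=0 q=0 r=0 s=1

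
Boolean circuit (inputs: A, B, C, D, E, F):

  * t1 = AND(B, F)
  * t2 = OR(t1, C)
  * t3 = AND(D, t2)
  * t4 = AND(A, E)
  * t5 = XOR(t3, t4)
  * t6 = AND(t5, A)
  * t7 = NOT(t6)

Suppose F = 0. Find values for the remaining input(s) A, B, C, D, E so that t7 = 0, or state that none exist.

A=1, B=1, C=1, D=0, E=1

t7 = NOT(t6) must be 0, so t6 = 1.
Check with F = 0 and A=1, B=1, C=1, D=0, E=1:
t1 = AND(B, F) = AND(1, 0) = 0
t2 = OR(t1, C) = OR(0, 1) = 1
t3 = AND(D, t2) = AND(0, 1) = 0
t4 = AND(A, E) = AND(1, 1) = 1
t5 = XOR(t3, t4) = XOR(0, 1) = 1
t6 = AND(t5, A) = AND(1, 1) = 1
t7 = NOT(t6) = NOT 1 = 0
So t7 = 0.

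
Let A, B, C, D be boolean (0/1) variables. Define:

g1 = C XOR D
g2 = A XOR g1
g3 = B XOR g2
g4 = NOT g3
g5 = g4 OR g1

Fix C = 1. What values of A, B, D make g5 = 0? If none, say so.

A=1 B=0 D=1

g5 = g4 OR g1 must be 0, so both g4 = 0 and g1 = 0.
g4 = NOT g3 must be 0, so g3 = 1.
Check with C = 1 and A=1, B=0, D=1:
g1 = C XOR D = 1 XOR 1 = 0
g2 = A XOR g1 = 1 XOR 0 = 1
g3 = B XOR g2 = 0 XOR 1 = 1
g4 = NOT g3 = NOT 1 = 0
g5 = g4 OR g1 = 0 OR 0 = 0
So g5 = 0.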